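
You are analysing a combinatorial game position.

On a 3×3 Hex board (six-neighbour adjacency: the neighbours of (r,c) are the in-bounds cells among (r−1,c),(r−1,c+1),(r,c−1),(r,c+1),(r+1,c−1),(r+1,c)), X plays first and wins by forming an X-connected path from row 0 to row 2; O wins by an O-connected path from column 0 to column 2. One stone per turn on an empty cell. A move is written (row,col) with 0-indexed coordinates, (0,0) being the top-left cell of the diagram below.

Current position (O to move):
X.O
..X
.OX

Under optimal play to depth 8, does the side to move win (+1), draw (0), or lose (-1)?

ply 1, O at X.O/..X/.OX | (0,1)=-1→XOO/..X/.OX; (1,0)=+1→X.O/O.X/.OX*; (1,1)=+1→X.O/.OX/.OX; (2,0)=-1→X.O/..X/OOX
ply 2, X at X.O/O.X/.OX | (0,1)=-1→XXO/O.X/.OX*; (1,1)=-1→X.O/OXX/.OX; (2,0)=-1→X.O/O.X/XOX
ply 3, O at XXO/O.X/.OX | (1,1)=+1→XXO/OOX/.OX*; (2,0)=-1→XXO/O.X/OOX
ply 4: XXO/OOX/.OX is terminal -1 (X); from X.O/..X/.OX depth 8

value(X.O/..X/.OX, O) = +1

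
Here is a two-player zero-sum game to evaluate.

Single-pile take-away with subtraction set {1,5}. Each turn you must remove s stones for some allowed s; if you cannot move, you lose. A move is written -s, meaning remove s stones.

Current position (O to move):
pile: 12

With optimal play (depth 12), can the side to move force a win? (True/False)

O winning at [12]: False

[12] O move#1: -1:-1/11*, -5:-1/7
[11] X move#2: -1:+1/10*, -5:+1/6
[10] O move#3: -1:-1/9*, -5:-1/5
[9] X move#4: -1:+1/8*, -5:+1/4
[8] O move#5: -1:-1/7*, -5:-1/3
[7] X move#6: -1:+1/6*, -5:+1/2
[6] O move#7: -1:-1/5*, -5:-1/1
[5] X move#8: -1:+1/4*, -5:+1/0
[4] O move#9: -1:-1/3*
[3] X move#10: -1:+1/2*
[2] O move#11: -1:-1/1*
[1] X move#12: -1:+1/0*
[0] end (terminal -1, O#13); searched 12 to 12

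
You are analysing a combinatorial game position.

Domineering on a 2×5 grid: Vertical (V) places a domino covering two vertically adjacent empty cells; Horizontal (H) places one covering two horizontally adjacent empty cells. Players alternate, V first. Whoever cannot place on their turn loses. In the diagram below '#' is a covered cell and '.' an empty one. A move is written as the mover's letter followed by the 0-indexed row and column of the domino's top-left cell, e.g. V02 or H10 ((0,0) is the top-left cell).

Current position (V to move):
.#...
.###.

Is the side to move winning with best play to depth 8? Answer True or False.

p1 V@[.#.../.###.]: V00[##.../####.]-1 V04[.#..#/.####]+1*
p2 H@[.#..#/.####]: H02[.####/.####]-1*
p3 V@[.####/.####]: V00[#####/#####]+1*
p4 H@[#####/#####] terminal -1; root [.#.../.###.] d8

V winning at [.#.../.###.]: True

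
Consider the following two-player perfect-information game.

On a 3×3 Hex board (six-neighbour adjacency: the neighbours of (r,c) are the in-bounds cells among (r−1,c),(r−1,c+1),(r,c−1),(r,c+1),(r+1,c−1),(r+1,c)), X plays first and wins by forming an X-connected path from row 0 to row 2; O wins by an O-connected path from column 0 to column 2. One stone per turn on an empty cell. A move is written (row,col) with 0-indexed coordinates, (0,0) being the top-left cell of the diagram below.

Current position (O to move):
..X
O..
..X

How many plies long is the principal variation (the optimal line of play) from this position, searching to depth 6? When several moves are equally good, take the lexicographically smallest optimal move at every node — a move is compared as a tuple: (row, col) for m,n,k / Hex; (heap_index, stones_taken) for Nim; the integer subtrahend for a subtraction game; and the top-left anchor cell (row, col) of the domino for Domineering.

PV length from [..X/O../..X]: 4 plies

ply 1, O at ..X/O../..X | (0,0)=-1→O.X/O../..X*; (0,1)=-1→.OX/O../..X; (1,1)=-1→..X/OO./..X; (1,2)=-1→..X/O.O/..X; (2,0)=-1→..X/O../O.X; (2,1)=-1→..X/O../.OX
ply 2, X at O.X/O../..X | (0,1)=+1→OXX/O../..X*; (1,1)=+1→O.X/OX./..X; (1,2)=+1→O.X/O.X/..X; (2,0)=+1→O.X/O../X.X; (2,1)=+1→O.X/O../.XX
ply 3, O at OXX/O../..X | (1,1)=-1→OXX/OO./..X*; (1,2)=-1→OXX/O.O/..X; (2,0)=-1→OXX/O../O.X; (2,1)=-1→OXX/O../.OX
ply 4, X at OXX/OO./..X | (1,2)=+1→OXX/OOX/..X*; (2,0)=-1→OXX/OO./X.X; (2,1)=-1→OXX/OO./.XX
ply 5: OXX/OOX/..X is terminal -1 (O); from ..X/O../..X depth 6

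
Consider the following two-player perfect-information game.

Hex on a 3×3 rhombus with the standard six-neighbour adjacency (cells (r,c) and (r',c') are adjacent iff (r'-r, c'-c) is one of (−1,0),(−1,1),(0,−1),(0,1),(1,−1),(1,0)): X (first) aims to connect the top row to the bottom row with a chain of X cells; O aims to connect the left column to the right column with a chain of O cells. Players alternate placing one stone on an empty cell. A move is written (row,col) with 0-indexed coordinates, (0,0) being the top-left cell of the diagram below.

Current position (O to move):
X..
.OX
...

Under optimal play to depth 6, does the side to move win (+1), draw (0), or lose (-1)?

p1 O@[X../.OX/...]: (0,1)[XO./.OX/...]-1 (0,2)[X.O/.OX/...]+1* (1,0)[X../OOX/...]-1 (2,0)[X../.OX/O..]-1 (2,1)[X../.OX/.O.]+1 (2,2)[X../.OX/..O]+1
p2 X@[X.O/.OX/...]: (0,1)[XXO/.OX/...]-1* (1,0)[X.O/XOX/...]-1 (2,0)[X.O/.OX/X..]-1 (2,1)[X.O/.OX/.X.]-1 (2,2)[X.O/.OX/..X]-1
p3 O@[XXO/.OX/...]: (1,0)[XXO/OOX/...]+1* (2,0)[XXO/.OX/O..]+1 (2,1)[XXO/.OX/.O.]+1 (2,2)[XXO/.OX/..O]+1
p4 X@[XXO/OOX/...] terminal -1; root [X../.OX/...] d6

value(X../.OX/..., O) = +1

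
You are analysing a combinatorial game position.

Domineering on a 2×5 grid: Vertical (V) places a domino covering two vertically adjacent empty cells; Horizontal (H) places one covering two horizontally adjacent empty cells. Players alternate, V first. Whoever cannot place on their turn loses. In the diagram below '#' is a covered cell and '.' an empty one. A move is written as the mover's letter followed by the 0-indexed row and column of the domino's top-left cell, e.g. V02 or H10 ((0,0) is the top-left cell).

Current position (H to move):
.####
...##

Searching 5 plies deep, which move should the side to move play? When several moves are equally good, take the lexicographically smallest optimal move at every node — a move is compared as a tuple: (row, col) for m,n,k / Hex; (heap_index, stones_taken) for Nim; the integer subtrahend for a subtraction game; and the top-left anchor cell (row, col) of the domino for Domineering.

p1 H@[.####/...##]: H10[.####/##.##]+1* H11[.####/.####]-1
p2 V@[.####/##.##] terminal -1; root [.####/...##] d5

H's best at [.####/...##]: H10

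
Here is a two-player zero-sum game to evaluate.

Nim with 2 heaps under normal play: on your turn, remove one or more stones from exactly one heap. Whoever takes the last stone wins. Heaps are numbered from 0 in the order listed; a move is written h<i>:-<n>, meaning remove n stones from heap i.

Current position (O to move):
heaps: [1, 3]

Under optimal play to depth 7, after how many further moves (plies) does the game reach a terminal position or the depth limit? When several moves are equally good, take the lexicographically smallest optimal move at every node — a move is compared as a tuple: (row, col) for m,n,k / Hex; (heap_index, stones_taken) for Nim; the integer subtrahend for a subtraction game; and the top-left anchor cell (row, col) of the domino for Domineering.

ply 1, O at (1,3) | h0:-1=-1→(0,3); h1:-1=-1→(1,2); h1:-2=+1→(1,1)*; h1:-3=-1→(1,0)
ply 2, X at (1,1) | h0:-1=-1→(0,1)*; h1:-1=-1→(1,0)
ply 3, O at (0,1) | h1:-1=+1→(0,0)*
ply 4: (0,0) is terminal -1 (X); from (1,3) depth 7

PV length from [(1,3)]: 3 plies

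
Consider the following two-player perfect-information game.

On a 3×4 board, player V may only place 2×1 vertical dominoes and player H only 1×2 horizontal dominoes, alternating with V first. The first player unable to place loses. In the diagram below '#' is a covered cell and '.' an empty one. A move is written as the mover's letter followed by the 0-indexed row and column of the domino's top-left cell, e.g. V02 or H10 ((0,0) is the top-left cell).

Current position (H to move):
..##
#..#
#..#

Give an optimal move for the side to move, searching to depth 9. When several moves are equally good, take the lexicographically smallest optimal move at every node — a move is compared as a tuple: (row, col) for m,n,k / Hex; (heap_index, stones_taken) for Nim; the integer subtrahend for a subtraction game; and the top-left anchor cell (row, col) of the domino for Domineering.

H's best at [..##/#..#/#..#]: H11

[..##/#..#/#..#] H move#1: H00:-1/####/#..#/#..#, H11:+1/..##/####/#..#*, H21:-1/..##/#..#/####
[..##/####/#..#] end (terminal -1, V#2); searched ..##/#..#/#..# to 9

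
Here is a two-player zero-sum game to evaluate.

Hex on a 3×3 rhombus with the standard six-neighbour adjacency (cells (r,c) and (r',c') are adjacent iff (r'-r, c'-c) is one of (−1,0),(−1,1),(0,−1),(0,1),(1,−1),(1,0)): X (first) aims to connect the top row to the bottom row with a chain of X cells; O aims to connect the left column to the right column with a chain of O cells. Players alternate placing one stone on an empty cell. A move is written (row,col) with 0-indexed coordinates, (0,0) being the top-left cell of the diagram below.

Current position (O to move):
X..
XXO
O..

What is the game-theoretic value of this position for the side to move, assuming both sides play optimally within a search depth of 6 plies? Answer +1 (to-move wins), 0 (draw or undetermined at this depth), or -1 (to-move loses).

[X../XXO/O..] O move#1: (0,1):-1/XO./XXO/O.., (0,2):-1/X.O/XXO/O.., (2,1):+1/X../XXO/OO.*, (2,2):-1/X../XXO/O.O
[X../XXO/OO.] end (terminal -1, X#2); searched X../XXO/O.. to 6

value(X../XXO/O.., O) = +1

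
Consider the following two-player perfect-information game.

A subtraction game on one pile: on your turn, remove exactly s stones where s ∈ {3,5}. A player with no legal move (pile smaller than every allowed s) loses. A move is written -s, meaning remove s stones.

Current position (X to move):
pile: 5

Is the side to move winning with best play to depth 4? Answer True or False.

X winning at [5]: True

[5] X move#1: -3:+1/2*, -5:+1/0
[2] end (terminal -1, O#2); searched 5 to 4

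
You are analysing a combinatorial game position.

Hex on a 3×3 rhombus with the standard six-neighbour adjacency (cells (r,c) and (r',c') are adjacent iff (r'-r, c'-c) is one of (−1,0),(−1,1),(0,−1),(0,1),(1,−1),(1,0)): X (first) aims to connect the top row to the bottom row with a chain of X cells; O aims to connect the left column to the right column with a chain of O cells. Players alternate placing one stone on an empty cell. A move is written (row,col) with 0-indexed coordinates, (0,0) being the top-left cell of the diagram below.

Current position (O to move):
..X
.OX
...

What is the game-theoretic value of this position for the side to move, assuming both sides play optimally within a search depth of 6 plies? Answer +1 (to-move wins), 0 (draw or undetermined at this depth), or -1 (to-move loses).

value(..X/.OX/..., O) = -1

p1 O@[..X/.OX/...]: (0,0)[O.X/.OX/...]-1* (0,1)[.OX/.OX/...]-1 (1,0)[..X/OOX/...]-1 (2,0)[..X/.OX/O..]-1 (2,1)[..X/.OX/.O.]-1 (2,2)[..X/.OX/..O]-1
p2 X@[O.X/.OX/...]: (0,1)[OXX/.OX/...]+1* (1,0)[O.X/XOX/...]+1 (2,0)[O.X/.OX/X..]+1 (2,1)[O.X/.OX/.X.]+1 (2,2)[O.X/.OX/..X]+1
p3 O@[OXX/.OX/...]: (1,0)[OXX/OOX/...]-1* (2,0)[OXX/.OX/O..]-1 (2,1)[OXX/.OX/.O.]-1 (2,2)[OXX/.OX/..O]-1
p4 X@[OXX/OOX/...]: (2,0)[OXX/OOX/X..]+1* (2,1)[OXX/OOX/.X.]+1 (2,2)[OXX/OOX/..X]+1
p5 O@[OXX/OOX/X..]: (2,1)[OXX/OOX/XO.]-1* (2,2)[OXX/OOX/X.O]-1
p6 X@[OXX/OOX/XO.]: (2,2)[OXX/OOX/XOX]+1*
p7 O@[OXX/OOX/XOX] terminal -1; root [..X/.OX/...] d6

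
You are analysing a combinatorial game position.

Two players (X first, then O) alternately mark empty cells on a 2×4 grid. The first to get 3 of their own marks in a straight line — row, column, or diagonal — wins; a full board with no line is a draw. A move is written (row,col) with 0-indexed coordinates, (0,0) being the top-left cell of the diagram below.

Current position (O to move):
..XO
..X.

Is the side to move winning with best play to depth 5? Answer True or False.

O winning at [..XO/..X.]: False

p1 O@[..XO/..X.]: (0,0)[O.XO/..X.]-1 (0,1)[.OXO/..X.]-1 (1,0)[..XO/O.X.]+0* (1,1)[..XO/.OX.]+0 (1,3)[..XO/..XO]+0
p2 X@[..XO/O.X.]: (0,0)[X.XO/O.X.]+0* (0,1)[.XXO/O.X.]+0 (1,1)[..XO/OXX.]+0 (1,3)[..XO/O.XX]+0
p3 O@[X.XO/O.X.]: (0,1)[XOXO/O.X.]+0* (1,1)[X.XO/OOX.]-1 (1,3)[X.XO/O.XO]-1
p4 X@[XOXO/O.X.]: (1,1)[XOXO/OXX.]+0* (1,3)[XOXO/O.XX]+0
p5 O@[XOXO/OXX.]: (1,3)[XOXO/OXXO]+0*
p6 X@[XOXO/OXXO] terminal +0; root [..XO/..X.] d5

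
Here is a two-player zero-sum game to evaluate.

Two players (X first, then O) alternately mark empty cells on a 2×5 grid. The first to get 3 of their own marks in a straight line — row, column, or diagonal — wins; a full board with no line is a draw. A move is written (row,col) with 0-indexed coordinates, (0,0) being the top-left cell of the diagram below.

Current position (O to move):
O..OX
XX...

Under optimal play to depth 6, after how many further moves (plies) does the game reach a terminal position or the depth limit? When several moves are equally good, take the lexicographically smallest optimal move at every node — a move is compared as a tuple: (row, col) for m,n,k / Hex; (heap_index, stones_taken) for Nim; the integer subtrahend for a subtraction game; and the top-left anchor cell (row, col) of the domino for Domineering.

p1 O@[O..OX/XX...]: (0,1)[OO.OX/XX...]-1 (0,2)[O.OOX/XX...]-1 (1,2)[O..OX/XXO..]+0* (1,3)[O..OX/XX.O.]-1 (1,4)[O..OX/XX..O]-1
p2 X@[O..OX/XXO..]: (0,1)[OX.OX/XXO..]+0* (0,2)[O.XOX/XXO..]+0 (1,3)[O..OX/XXOX.]+0 (1,4)[O..OX/XXO.X]+0
p3 O@[OX.OX/XXO..]: (0,2)[OXOOX/XXO..]+0* (1,3)[OX.OX/XXOO.]+0 (1,4)[OX.OX/XXO.O]+0
p4 X@[OXOOX/XXO..]: (1,3)[OXOOX/XXOX.]+0* (1,4)[OXOOX/XXO.X]+0
p5 O@[OXOOX/XXOX.]: (1,4)[OXOOX/XXOXO]+0*
p6 X@[OXOOX/XXOXO] terminal +0; root [O..OX/XX...] d6

PV length from [O..OX/XX...]: 5 plies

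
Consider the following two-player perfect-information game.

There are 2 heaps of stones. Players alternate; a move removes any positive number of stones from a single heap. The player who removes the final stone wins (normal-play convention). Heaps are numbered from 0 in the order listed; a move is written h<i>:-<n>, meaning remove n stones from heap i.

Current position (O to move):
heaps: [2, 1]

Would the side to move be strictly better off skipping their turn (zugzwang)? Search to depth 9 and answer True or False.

ply 1, O at (2,1) | h0:-1=+1→(1,1)*; h0:-2=-1→(0,1); h1:-1=-1→(2,0)
ply 2, X at (1,1) | h0:-1=-1→(0,1)*; h1:-1=-1→(1,0)
ply 3, O at (0,1) | h1:-1=+1→(0,0)*
ply 4: (0,0) is terminal -1 (X); from (2,1) depth 9
suppose O passes — search the same position with X to move:
pass> ply 1, X at (2,1) | h0:-1=+1→(1,1)*; h0:-2=-1→(0,1); h1:-1=-1→(2,0)
pass> ply 2, O at (1,1) | h0:-1=-1→(0,1)*; h1:-1=-1→(1,0)
pass> ply 3, X at (0,1) | h1:-1=+1→(0,0)*
pass> ply 4: (0,0) is terminal -1 (O); from (2,1) depth 9
for O: play +1, pass -1

zugzwang((2,1), O) = False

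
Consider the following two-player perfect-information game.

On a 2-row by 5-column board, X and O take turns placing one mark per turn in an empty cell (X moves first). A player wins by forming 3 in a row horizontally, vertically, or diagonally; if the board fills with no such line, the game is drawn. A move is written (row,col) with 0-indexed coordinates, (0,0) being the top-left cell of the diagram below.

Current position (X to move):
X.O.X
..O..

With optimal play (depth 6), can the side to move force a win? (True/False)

[X.O.X/..O..] X move#1: (0,1):-1/XXO.X/..O.., (0,3):-1/X.OXX/..O.., (1,0):-1/X.O.X/X.O.., (1,1):+0/X.O.X/.XO..*, (1,3):+0/X.O.X/..OX., (1,4):-1/X.O.X/..O.X
[X.O.X/.XO..] O move#2: (0,1):+0/XOO.X/.XO..*, (0,3):+0/X.OOX/.XO.., (1,0):+0/X.O.X/OXO.., (1,3):+0/X.O.X/.XOO., (1,4):+0/X.O.X/.XO.O
[XOO.X/.XO..] X move#3: (0,3):+0/XOOXX/.XO..*, (1,0):-1/XOO.X/XXO.., (1,3):-1/XOO.X/.XOX., (1,4):-1/XOO.X/.XO.X
[XOOXX/.XO..] O move#4: (1,0):+0/XOOXX/OXO..*, (1,3):+0/XOOXX/.XOO., (1,4):+0/XOOXX/.XO.O
[XOOXX/OXO..] X move#5: (1,3):+0/XOOXX/OXOX.*, (1,4):+0/XOOXX/OXO.X
[XOOXX/OXOX.] O move#6: (1,4):+0/XOOXX/OXOXO*
[XOOXX/OXOXO] end (terminal +0, X#7); searched X.O.X/..O.. to 6

X winning at [X.O.X/..O..]: False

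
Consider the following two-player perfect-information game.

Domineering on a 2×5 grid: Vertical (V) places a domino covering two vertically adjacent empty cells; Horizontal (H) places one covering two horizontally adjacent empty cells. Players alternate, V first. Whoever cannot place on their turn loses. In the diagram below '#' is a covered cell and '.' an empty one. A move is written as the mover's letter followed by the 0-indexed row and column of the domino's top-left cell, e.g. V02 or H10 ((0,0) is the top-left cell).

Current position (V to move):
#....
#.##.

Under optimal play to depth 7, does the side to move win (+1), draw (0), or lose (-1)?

[#..../#.##.] V move#1: V01:-1/##.../####.*, V04:-1/#...#/#.###
[##.../####.] H move#2: H02:-1/####./####., H03:+1/##.##/####.*
[##.##/####.] end (terminal -1, V#3); searched #..../#.##. to 7

value(#..../#.##., V) = -1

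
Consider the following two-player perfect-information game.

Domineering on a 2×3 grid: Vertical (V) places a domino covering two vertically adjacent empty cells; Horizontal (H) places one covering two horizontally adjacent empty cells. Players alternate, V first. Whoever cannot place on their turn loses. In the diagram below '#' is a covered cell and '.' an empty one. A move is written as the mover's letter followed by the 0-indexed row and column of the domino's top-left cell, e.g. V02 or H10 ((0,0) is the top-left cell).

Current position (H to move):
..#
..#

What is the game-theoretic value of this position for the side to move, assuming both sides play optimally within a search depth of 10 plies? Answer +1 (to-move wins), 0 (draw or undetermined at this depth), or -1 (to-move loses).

value(..#/..#, H) = +1

ply 1, H at ..#/..# | H00=+1→###/..#*; H10=+1→..#/###
ply 2: ###/..# is terminal -1 (V); from ..#/..# depth 10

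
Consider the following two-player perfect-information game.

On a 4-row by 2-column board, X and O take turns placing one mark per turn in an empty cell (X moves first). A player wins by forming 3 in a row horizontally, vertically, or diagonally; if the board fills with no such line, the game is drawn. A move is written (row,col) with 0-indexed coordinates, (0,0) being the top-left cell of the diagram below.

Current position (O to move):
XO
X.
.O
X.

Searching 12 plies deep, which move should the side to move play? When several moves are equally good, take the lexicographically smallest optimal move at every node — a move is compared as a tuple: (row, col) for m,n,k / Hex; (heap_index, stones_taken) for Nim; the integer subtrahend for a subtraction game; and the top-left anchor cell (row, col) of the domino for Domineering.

[XO/X./.O/X.] O move#1: (1,1):+1/XO/XO/.O/X.*, (2,0):+0/XO/X./OO/X., (3,1):-1/XO/X./.O/XO
[XO/XO/.O/X.] end (terminal -1, X#2); searched XO/X./.O/X. to 12

O's best at [XO/X./.O/X.]: (1,1)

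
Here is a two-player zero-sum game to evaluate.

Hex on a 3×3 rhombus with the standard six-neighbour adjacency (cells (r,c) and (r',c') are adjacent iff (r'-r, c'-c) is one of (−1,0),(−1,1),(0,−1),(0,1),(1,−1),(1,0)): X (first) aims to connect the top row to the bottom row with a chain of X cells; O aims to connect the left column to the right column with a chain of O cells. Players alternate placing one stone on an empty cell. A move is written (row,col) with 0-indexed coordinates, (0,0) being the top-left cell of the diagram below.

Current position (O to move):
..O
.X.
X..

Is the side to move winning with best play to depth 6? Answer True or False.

O winning at [..O/.X./X..]: True

ply 1, O at ..O/.X./X.. | (0,0)=-1→O.O/.X./X..; (0,1)=+1→.OO/.X./X..*; (1,0)=-1→..O/OX./X..; (1,2)=-1→..O/.XO/X..; (2,1)=-1→..O/.X./XO.; (2,2)=-1→..O/.X./X.O
ply 2, X at .OO/.X./X.. | (0,0)=-1→XOO/.X./X..*; (1,0)=-1→.OO/XX./X..; (1,2)=-1→.OO/.XX/X..; (2,1)=-1→.OO/.X./XX.; (2,2)=-1→.OO/.X./X.X
ply 3, O at XOO/.X./X.. | (1,0)=+1→XOO/OX./X..*; (1,2)=-1→XOO/.XO/X..; (2,1)=-1→XOO/.X./XO.; (2,2)=-1→XOO/.X./X.O
ply 4: XOO/OX./X.. is terminal -1 (X); from ..O/.X./X.. depth 6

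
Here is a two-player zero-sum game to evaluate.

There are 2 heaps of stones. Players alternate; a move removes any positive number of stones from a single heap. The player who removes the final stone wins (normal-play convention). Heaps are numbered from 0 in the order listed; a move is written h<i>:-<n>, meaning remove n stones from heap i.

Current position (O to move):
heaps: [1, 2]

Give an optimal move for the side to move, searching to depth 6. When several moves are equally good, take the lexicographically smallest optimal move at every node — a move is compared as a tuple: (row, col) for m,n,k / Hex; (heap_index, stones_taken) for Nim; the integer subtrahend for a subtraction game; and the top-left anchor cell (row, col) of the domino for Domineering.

O's best at [(1,2)]: h1:-1

[(1,2)] O move#1: h0:-1:-1/(0,2), h1:-1:+1/(1,1)*, h1:-2:-1/(1,0)
[(1,1)] X move#2: h0:-1:-1/(0,1)*, h1:-1:-1/(1,0)
[(0,1)] O move#3: h1:-1:+1/(0,0)*
[(0,0)] end (terminal -1, X#4); searched (1,2) to 6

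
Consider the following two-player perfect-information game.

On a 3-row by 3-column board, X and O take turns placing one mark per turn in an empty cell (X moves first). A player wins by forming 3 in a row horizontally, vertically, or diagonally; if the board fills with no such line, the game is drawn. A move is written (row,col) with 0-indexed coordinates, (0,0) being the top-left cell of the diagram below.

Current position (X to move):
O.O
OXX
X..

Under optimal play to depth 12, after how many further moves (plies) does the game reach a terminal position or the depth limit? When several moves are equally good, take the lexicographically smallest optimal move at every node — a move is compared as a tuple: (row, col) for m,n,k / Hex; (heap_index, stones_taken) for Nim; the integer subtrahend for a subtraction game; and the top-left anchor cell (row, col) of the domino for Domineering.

PV length from [O.O/OXX/X..]: 3 plies

[O.O/OXX/X..] X move#1: (0,1):+0/OXO/OXX/X..*, (2,1):-1/O.O/OXX/XX., (2,2):-1/O.O/OXX/X.X
[OXO/OXX/X..] O move#2: (2,1):+0/OXO/OXX/XO.*, (2,2):-1/OXO/OXX/X.O
[OXO/OXX/XO.] X move#3: (2,2):+0/OXO/OXX/XOX*
[OXO/OXX/XOX] end (terminal +0, O#4); searched O.O/OXX/X.. to 12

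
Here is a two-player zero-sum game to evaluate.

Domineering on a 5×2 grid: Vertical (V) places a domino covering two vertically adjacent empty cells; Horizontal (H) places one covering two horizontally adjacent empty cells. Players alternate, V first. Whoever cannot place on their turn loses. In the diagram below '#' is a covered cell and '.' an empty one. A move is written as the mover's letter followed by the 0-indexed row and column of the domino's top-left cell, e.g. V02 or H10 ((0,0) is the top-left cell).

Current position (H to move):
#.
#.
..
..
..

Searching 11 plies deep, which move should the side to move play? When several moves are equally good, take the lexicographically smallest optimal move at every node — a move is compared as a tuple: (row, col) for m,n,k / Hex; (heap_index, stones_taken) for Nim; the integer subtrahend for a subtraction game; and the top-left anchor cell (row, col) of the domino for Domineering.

[#./#./../../..] H move#1: H20:-1/#./#./##/../.., H30:+1/#./#./../##/..*, H40:-1/#./#./../../##
[#./#./../##/..] V move#2: V01:-1/##/##/../##/..*, V11:-1/#./##/.#/##/..
[##/##/../##/..] H move#3: H20:+1/##/##/##/##/..*, H40:+1/##/##/../##/##
[##/##/##/##/..] end (terminal -1, V#4); searched #./#./../../.. to 11

H's best at [#./#./../../..]: H30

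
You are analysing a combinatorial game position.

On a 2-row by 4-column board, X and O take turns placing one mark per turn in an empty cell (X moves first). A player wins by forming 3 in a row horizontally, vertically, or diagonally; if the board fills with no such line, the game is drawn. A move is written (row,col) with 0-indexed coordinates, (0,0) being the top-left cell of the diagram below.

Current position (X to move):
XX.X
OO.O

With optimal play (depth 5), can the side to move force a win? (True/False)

X winning at [XX.X/OO.O]: True

[XX.X/OO.O] X move#1: (0,2):+1/XXXX/OO.O*, (1,2):+0/XX.X/OOXO
[XXXX/OO.O] end (terminal -1, O#2); searched XX.X/OO.O to 5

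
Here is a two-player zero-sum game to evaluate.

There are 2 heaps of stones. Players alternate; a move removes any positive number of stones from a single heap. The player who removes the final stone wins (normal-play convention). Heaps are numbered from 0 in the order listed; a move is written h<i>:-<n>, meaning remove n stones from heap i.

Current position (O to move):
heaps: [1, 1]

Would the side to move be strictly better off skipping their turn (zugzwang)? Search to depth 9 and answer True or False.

zugzwang((1,1), O) = True

p1 O@[(1,1)]: h0:-1[(0,1)]-1* h1:-1[(1,0)]-1
p2 X@[(0,1)]: h1:-1[(0,0)]+1*
p3 O@[(0,0)] terminal -1; root [(1,1)] d9
pass branch (X moves first from the same position):
  | p1 X@[(1,1)]: h0:-1[(0,1)]-1* h1:-1[(1,0)]-1
  | p2 O@[(0,1)]: h1:-1[(0,0)]+1*
  | p3 X@[(0,0)] terminal -1; root [(1,1)] d9
O moving scores -1; O passing scores +1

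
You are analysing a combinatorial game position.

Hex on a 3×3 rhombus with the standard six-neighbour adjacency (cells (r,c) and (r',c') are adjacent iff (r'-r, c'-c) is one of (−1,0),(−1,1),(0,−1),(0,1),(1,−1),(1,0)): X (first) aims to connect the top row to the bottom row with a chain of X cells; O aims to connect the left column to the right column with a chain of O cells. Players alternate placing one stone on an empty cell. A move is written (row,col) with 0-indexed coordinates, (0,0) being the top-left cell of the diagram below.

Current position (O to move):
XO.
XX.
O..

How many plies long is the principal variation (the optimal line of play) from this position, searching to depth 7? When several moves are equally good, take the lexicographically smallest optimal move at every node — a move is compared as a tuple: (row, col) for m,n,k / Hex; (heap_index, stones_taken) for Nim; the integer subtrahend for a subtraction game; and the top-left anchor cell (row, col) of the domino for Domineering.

PV length from [XO./XX./O..]: 3 plies

[XO./XX./O..] O move#1: (0,2):-1/XOO/XX./O.., (1,2):-1/XO./XXO/O.., (2,1):+1/XO./XX./OO.*, (2,2):-1/XO./XX./O.O
[XO./XX./OO.] X move#2: (0,2):-1/XOX/XX./OO.*, (1,2):-1/XO./XXX/OO., (2,2):-1/XO./XX./OOX
[XOX/XX./OO.] O move#3: (1,2):+1/XOX/XXO/OO.*, (2,2):+1/XOX/XX./OOO
[XOX/XXO/OO.] end (terminal -1, X#4); searched XO./XX./O.. to 7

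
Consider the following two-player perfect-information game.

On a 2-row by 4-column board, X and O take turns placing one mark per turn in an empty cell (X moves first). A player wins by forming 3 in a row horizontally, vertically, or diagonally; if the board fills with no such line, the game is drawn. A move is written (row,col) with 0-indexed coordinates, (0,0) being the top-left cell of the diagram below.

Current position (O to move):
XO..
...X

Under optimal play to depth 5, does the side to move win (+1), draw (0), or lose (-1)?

ply 1, O at XO../...X | (0,2)=+0→XOO./...X*; (0,3)=+0→XO.O/...X; (1,0)=+0→XO../O..X; (1,1)=+0→XO../.O.X; (1,2)=+0→XO../..OX
ply 2, X at XOO./...X | (0,3)=+0→XOOX/...X*; (1,0)=-1→XOO./X..X; (1,1)=-1→XOO./.X.X; (1,2)=-1→XOO./..XX
ply 3, O at XOOX/...X | (1,0)=+0→XOOX/O..X*; (1,1)=+0→XOOX/.O.X; (1,2)=+0→XOOX/..OX
ply 4, X at XOOX/O..X | (1,1)=+0→XOOX/OX.X*; (1,2)=+0→XOOX/O.XX
ply 5, O at XOOX/OX.X | (1,2)=+0→XOOX/OXOX*
ply 6: XOOX/OXOX is terminal +0 (X); from XO../...X depth 5

value(XO../...X, O) = 0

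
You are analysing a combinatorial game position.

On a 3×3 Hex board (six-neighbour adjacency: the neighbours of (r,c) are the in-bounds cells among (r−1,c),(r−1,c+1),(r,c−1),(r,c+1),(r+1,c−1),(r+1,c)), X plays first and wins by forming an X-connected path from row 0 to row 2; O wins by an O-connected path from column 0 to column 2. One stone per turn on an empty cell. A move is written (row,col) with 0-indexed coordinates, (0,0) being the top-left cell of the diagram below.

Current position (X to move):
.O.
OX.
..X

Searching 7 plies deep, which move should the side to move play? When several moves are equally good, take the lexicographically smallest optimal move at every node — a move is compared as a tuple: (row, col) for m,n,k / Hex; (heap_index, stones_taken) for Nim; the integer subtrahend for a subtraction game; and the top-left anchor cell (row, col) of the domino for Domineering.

X's best at [.O./OX./..X]: (0,2)

p1 X@[.O./OX./..X]: (0,0)[XO./OX./..X]-1 (0,2)[.OX/OX./..X]+1* (1,2)[.O./OXX/..X]-1 (2,0)[.O./OX./X.X]-1 (2,1)[.O./OX./.XX]-1
p2 O@[.OX/OX./..X]: (0,0)[OOX/OX./..X]-1* (1,2)[.OX/OXO/..X]-1 (2,0)[.OX/OX./O.X]-1 (2,1)[.OX/OX./.OX]-1
p3 X@[OOX/OX./..X]: (1,2)[OOX/OXX/..X]+1* (2,0)[OOX/OX./X.X]+1 (2,1)[OOX/OX./.XX]+1
p4 O@[OOX/OXX/..X] terminal -1; root [.O./OX./..X] d7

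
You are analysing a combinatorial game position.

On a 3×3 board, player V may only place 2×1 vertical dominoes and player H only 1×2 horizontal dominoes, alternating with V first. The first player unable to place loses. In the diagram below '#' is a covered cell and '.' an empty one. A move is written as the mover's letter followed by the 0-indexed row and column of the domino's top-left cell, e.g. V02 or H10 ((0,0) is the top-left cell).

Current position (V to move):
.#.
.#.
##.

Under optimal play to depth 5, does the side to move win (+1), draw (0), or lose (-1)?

value(.#./.#./##., V) = +1

ply 1, V at .#./.#./##. | V00=+1→##./##./##.*; V02=+1→.##/.##/##.; V12=+1→.#./.##/###
ply 2: ##./##./##. is terminal -1 (H); from .#./.#./##. depth 5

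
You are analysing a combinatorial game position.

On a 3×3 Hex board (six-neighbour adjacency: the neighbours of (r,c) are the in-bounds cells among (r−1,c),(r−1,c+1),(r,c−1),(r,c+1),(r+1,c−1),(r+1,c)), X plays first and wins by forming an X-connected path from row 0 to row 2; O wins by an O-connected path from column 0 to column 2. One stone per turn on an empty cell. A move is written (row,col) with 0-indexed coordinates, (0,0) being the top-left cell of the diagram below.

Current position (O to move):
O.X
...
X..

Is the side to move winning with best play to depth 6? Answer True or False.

p1 O@[O.X/.../X..]: (0,1)[OOX/.../X..]-1* (1,0)[O.X/O../X..]-1 (1,1)[O.X/.O./X..]-1 (1,2)[O.X/..O/X..]-1 (2,1)[O.X/.../XO.]-1 (2,2)[O.X/.../X.O]-1
p2 X@[OOX/.../X..]: (1,0)[OOX/X../X..]+1* (1,1)[OOX/.X./X..]+1 (1,2)[OOX/..X/X..]+1 (2,1)[OOX/.../XX.]+1 (2,2)[OOX/.../X.X]+1
p3 O@[OOX/X../X..]: (1,1)[OOX/XO./X..]-1* (1,2)[OOX/X.O/X..]-1 (2,1)[OOX/X../XO.]-1 (2,2)[OOX/X../X.O]-1
p4 X@[OOX/XO./X..]: (1,2)[OOX/XOX/X..]+1* (2,1)[OOX/XO./XX.]-1 (2,2)[OOX/XO./X.X]-1
p5 O@[OOX/XOX/X..]: (2,1)[OOX/XOX/XO.]-1* (2,2)[OOX/XOX/X.O]-1
p6 X@[OOX/XOX/XO.]: (2,2)[OOX/XOX/XOX]+1*
p7 O@[OOX/XOX/XOX] terminal -1; root [O.X/.../X..] d6

O winning at [O.X/.../X..]: False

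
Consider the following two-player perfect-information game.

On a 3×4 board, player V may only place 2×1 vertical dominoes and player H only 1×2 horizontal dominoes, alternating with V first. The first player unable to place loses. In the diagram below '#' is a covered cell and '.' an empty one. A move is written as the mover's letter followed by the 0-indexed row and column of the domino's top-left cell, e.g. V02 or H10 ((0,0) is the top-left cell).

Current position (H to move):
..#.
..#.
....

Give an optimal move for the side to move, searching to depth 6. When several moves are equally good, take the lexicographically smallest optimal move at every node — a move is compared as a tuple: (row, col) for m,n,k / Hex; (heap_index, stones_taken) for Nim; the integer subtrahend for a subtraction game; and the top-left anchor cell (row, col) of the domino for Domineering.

H's best at [..#./..#./....]: H10

[..#./..#./....] H move#1: H00:-1/###./..#./...., H10:+1/..#./###./....*, H20:-1/..#./..#./##.., H21:-1/..#./..#./.##., H22:-1/..#./..#./..##
[..#./###./....] V move#2: V03:-1/..##/####/....*, V13:-1/..#./####/...#
[..##/####/....] H move#3: H00:+1/####/####/....*, H20:+1/..##/####/##.., H21:+1/..##/####/.##., H22:+1/..##/####/..##
[####/####/....] end (terminal -1, V#4); searched ..#./..#./.... to 6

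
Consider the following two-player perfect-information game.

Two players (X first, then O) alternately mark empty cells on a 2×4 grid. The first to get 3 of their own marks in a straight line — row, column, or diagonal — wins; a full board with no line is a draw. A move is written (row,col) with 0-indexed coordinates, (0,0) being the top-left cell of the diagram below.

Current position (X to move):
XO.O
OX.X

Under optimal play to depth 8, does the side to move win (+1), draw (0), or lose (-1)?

[XO.O/OX.X] X move#1: (0,2):+0/XOXO/OX.X, (1,2):+1/XO.O/OXXX*
[XO.O/OXXX] end (terminal -1, O#2); searched XO.O/OX.X to 8

value(XO.O/OX.X, X) = +1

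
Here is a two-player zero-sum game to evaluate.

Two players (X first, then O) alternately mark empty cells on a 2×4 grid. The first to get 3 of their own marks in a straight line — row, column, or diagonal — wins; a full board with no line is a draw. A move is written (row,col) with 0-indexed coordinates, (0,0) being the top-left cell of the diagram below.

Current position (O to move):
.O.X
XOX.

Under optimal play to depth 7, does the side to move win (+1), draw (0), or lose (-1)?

value(.O.X/XOX., O) = 0

ply 1, O at .O.X/XOX. | (0,0)=+0→OO.X/XOX.*; (0,2)=+0→.OOX/XOX.; (1,3)=+0→.O.X/XOXO
ply 2, X at OO.X/XOX. | (0,2)=+0→OOXX/XOX.*; (1,3)=-1→OO.X/XOXX
ply 3, O at OOXX/XOX. | (1,3)=+0→OOXX/XOXO*
ply 4: OOXX/XOXO is terminal +0 (X); from .O.X/XOX. depth 7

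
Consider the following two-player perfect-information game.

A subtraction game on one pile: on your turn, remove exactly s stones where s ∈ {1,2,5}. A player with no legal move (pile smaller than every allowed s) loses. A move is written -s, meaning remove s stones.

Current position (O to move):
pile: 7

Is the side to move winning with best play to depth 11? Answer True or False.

O winning at [7]: True

p1 O@[7]: -1[6]+1* -2[5]-1 -5[2]-1
p2 X@[6]: -1[5]-1* -2[4]-1 -5[1]-1
p3 O@[5]: -1[4]-1 -2[3]+1* -5[0]+1
p4 X@[3]: -1[2]-1* -2[1]-1
p5 O@[2]: -1[1]-1 -2[0]+1*
p6 X@[0] terminal -1; root [7] d11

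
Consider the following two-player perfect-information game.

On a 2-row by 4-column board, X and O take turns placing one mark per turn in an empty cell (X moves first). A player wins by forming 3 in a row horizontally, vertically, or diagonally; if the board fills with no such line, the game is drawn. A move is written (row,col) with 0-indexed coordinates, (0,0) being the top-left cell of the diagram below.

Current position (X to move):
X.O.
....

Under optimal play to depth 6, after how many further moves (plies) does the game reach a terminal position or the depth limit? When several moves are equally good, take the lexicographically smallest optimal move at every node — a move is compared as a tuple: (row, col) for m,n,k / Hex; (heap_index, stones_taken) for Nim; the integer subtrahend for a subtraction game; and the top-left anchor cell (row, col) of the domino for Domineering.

PV length from [X.O./....]: 6 plies

ply 1, X at X.O./.... | (0,1)=+0→XXO./....*; (0,3)=+0→X.OX/....; (1,0)=+0→X.O./X...; (1,1)=+0→X.O./.X..; (1,2)=+0→X.O./..X.; (1,3)=+0→X.O./...X
ply 2, O at XXO./.... | (0,3)=+0→XXOO/....*; (1,0)=+0→XXO./O...; (1,1)=+0→XXO./.O..; (1,2)=+0→XXO./..O.; (1,3)=+0→XXO./...O
ply 3, X at XXOO/.... | (1,0)=+0→XXOO/X...*; (1,1)=+0→XXOO/.X..; (1,2)=+0→XXOO/..X.; (1,3)=+0→XXOO/...X
ply 4, O at XXOO/X... | (1,1)=+0→XXOO/XO..*; (1,2)=+0→XXOO/X.O.; (1,3)=+0→XXOO/X..O
ply 5, X at XXOO/XO.. | (1,2)=+0→XXOO/XOX.*; (1,3)=+0→XXOO/XO.X
ply 6, O at XXOO/XOX. | (1,3)=+0→XXOO/XOXO*
ply 7: XXOO/XOXO is terminal +0 (X); from X.O./.... depth 6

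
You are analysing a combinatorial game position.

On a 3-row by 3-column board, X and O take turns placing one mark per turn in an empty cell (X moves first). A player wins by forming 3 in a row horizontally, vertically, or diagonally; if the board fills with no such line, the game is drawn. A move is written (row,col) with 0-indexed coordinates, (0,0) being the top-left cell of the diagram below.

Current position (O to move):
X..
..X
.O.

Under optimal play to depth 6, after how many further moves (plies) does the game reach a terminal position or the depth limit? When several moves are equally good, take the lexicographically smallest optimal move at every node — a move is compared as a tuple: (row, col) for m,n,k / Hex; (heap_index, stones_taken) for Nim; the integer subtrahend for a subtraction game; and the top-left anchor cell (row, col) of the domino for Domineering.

[X../..X/.O.] O move#1: (0,1):-1/XO./..X/.O., (0,2):-1/X.O/..X/.O., (1,0):-1/X../O.X/.O., (1,1):+0/X../.OX/.O.*, (2,0):-1/X../..X/OO., (2,2):-1/X../..X/.OO
[X../.OX/.O.] X move#2: (0,1):+0/XX./.OX/.O.*, (0,2):-1/X.X/.OX/.O., (1,0):-1/X../XOX/.O., (2,0):-1/X../.OX/XO., (2,2):-1/X../.OX/.OX
[XX./.OX/.O.] O move#3: (0,2):+0/XXO/.OX/.O.*, (1,0):-1/XX./OOX/.O., (2,0):-1/XX./.OX/OO., (2,2):-1/XX./.OX/.OO
[XXO/.OX/.O.] X move#4: (1,0):-1/XXO/XOX/.O., (2,0):+0/XXO/.OX/XO.*, (2,2):-1/XXO/.OX/.OX
[XXO/.OX/XO.] O move#5: (1,0):+0/XXO/OOX/XO.*, (2,2):-1/XXO/.OX/XOO
[XXO/OOX/XO.] X move#6: (2,2):+0/XXO/OOX/XOX*
[XXO/OOX/XOX] end (terminal +0, O#7); searched X../..X/.O. to 6

PV length from [X../..X/.O.]: 6 plies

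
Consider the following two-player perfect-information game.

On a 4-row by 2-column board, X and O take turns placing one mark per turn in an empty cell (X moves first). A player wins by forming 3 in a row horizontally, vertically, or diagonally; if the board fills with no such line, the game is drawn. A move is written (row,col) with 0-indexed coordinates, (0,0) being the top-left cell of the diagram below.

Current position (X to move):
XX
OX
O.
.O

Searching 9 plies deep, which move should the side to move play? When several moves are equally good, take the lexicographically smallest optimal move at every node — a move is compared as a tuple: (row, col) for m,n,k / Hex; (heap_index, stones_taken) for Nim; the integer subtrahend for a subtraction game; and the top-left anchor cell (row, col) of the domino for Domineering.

ply 1, X at XX/OX/O./.O | (2,1)=+1→XX/OX/OX/.O*; (3,0)=+0→XX/OX/O./XO
ply 2: XX/OX/OX/.O is terminal -1 (O); from XX/OX/O./.O depth 9

X's best at [XX/OX/O./.O]: (2,1)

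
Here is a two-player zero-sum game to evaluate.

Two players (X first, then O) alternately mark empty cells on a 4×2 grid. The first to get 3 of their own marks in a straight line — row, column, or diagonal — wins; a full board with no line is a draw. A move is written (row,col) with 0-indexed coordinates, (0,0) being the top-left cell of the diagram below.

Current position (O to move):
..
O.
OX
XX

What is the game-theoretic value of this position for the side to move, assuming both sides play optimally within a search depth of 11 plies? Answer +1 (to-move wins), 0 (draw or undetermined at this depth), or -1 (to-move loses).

value(../O./OX/XX, O) = +1

p1 O@[../O./OX/XX]: (0,0)[O./O./OX/XX]+1* (0,1)[.O/O./OX/XX]-1 (1,1)[../OO/OX/XX]+0
p2 X@[O./O./OX/XX] terminal -1; root [../O./OX/XX] d11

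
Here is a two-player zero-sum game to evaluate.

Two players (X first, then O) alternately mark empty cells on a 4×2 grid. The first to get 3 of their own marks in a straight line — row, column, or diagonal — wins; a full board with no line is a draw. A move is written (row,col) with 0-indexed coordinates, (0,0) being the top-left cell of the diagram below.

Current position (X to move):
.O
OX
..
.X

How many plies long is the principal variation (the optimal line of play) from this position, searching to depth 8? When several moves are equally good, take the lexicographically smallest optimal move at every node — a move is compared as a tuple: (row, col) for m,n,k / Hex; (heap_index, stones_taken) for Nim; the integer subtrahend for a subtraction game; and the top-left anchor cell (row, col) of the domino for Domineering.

[.O/OX/../.X] X move#1: (0,0):+0/XO/OX/../.X, (2,0):+0/.O/OX/X./.X, (2,1):+1/.O/OX/.X/.X*, (3,0):+0/.O/OX/../XX
[.O/OX/.X/.X] end (terminal -1, O#2); searched .O/OX/../.X to 8

PV length from [.O/OX/../.X]: 1 ply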